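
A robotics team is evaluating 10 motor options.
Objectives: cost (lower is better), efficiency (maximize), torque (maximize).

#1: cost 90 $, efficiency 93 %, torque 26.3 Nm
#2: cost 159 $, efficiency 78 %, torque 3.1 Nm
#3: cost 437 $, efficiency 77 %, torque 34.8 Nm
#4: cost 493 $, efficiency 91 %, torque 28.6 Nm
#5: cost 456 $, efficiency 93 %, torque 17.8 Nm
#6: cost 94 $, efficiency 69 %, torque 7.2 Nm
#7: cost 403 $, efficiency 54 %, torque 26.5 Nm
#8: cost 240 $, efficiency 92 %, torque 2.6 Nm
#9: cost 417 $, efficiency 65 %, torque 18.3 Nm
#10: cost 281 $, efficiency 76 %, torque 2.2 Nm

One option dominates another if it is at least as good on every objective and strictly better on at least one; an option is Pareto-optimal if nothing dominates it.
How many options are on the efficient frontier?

#1: not dominated (best cost).
#2: dominated by #1 (cost 90≤159, efficiency 93≥78, torque 26.3≥3.1).
#3: not dominated (best torque).
#4: not dominated.
#5: dominated by #1 (cost 90≤456, efficiency 93≥93, torque 26.3≥17.8).
#6: dominated by #1 (cost 90≤94, efficiency 93≥69, torque 26.3≥7.2).
#7: not dominated.
#8: dominated by #1 (cost 90≤240, efficiency 93≥92, torque 26.3≥2.6).
#9: dominated by #1 (cost 90≤417, efficiency 93≥65, torque 26.3≥18.3).
#10: dominated by #1 (cost 90≤281, efficiency 93≥76, torque 26.3≥2.2).
Pareto-optimal: #1, #3, #4, #7 → 4.

4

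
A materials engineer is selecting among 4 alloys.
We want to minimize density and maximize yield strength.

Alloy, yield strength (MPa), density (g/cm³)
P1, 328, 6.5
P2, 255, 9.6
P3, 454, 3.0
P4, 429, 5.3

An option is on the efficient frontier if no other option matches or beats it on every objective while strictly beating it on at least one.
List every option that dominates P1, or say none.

P3, P4

P3: yield strength 454≥328, density 3.0≤6.5 — dominates P1.
P4: yield strength 429≥328, density 5.3≤6.5 — dominates P1.
Others (P2) are each worse than P1 on at least one objective.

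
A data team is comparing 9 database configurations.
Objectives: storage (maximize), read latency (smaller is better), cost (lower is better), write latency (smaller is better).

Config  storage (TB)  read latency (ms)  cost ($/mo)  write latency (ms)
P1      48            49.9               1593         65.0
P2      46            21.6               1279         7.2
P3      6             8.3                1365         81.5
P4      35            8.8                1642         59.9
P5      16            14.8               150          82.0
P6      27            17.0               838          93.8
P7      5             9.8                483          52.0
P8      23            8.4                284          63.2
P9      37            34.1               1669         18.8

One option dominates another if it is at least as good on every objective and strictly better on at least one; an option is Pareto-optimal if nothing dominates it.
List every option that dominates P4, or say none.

P1: worse on read latency (49.9 vs 8.8).
P2: worse on read latency (21.6 vs 8.8).
P3: worse on storage (6 vs 35).
P5: worse on storage (16 vs 35).
P6: worse on storage (27 vs 35).
P7: worse on storage (5 vs 35).
P8: worse on storage (23 vs 35).
P9: worse on read latency (34.1 vs 8.8).
No option dominates P4.

none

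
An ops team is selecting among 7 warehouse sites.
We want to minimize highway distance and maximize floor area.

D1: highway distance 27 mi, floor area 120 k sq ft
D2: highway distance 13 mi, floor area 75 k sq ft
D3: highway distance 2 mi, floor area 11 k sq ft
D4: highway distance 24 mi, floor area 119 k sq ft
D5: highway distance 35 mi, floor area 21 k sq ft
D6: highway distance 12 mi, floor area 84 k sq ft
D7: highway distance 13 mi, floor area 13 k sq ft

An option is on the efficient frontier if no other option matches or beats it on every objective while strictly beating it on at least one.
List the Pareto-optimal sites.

D1: not dominated (best floor area).
D2: dominated by D6 (highway distance 12≤13, floor area 84≥75).
D3: not dominated (best highway distance).
D4: not dominated.
D5: dominated by D1 (highway distance 27≤35, floor area 120≥21).
D6: not dominated.
D7: dominated by D2 (highway distance 13≤13, floor area 75≥13).

D1, D3, D4, D6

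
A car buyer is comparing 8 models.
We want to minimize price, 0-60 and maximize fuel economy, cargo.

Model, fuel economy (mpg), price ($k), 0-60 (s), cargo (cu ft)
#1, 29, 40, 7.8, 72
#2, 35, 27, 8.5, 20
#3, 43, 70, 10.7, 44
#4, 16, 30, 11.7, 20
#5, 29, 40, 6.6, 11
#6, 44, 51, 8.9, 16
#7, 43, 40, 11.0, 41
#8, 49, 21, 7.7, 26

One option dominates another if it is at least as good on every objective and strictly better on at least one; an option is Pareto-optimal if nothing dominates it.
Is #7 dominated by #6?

No

#6 vs #7: #6 is worse on price (51 vs 40), so it does not dominate #7.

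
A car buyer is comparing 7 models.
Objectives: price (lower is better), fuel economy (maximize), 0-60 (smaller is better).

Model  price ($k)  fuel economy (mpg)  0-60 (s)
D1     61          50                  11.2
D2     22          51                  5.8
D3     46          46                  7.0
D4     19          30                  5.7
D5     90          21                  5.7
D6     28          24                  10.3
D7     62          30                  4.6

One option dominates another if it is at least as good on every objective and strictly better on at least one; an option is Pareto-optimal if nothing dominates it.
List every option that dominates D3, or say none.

D2

D2: price 22≤46, fuel economy 51≥46, 0-60 5.8≤7.0 — dominates D3.
Others (D1, D4, D5, D6, D7) are each worse than D3 on at least one objective.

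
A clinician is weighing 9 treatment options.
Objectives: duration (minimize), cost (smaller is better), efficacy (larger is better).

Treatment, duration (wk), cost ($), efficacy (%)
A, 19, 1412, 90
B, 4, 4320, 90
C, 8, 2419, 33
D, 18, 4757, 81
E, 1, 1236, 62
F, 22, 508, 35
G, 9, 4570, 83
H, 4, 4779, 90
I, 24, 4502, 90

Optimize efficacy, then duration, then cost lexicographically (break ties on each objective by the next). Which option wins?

First maximize efficacy: best is 90, kept {A, B, H, I}.
Then minimize duration: best is 4, kept {B, H}.
Then minimize cost: best is 4320, kept {B}.

B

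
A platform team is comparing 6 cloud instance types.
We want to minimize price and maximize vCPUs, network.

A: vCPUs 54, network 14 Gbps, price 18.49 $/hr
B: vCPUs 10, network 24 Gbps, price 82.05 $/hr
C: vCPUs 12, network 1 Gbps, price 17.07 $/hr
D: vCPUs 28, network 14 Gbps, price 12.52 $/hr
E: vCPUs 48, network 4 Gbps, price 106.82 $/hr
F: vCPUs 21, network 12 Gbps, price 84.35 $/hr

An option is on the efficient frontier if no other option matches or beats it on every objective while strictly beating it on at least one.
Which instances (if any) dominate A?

none

B: worse on vCPUs (10 vs 54).
C: worse on vCPUs (12 vs 54).
D: worse on vCPUs (28 vs 54).
E: worse on vCPUs (48 vs 54).
F: worse on vCPUs (21 vs 54).
No option dominates A.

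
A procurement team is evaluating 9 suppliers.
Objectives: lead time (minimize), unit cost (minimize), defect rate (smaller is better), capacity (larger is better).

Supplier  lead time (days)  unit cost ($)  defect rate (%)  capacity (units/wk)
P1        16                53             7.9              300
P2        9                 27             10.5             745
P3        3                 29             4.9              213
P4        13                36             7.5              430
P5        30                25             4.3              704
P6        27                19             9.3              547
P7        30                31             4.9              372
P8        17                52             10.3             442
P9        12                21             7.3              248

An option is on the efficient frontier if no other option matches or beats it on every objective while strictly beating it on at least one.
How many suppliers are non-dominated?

P1: dominated by P4 (lead time 13≤16, unit cost 36≤53, defect rate 7.5≤7.9, capacity 430≥300).
P2: not dominated (best capacity).
P3: not dominated (best lead time).
P4: not dominated.
P5: not dominated (best defect rate).
P6: not dominated (best unit cost).
P7: dominated by P5 (lead time 30≤30, unit cost 25≤31, defect rate 4.3≤4.9, capacity 704≥372).
P8: not dominated.
P9: not dominated.
Pareto-optimal: P2, P3, P4, P5, P6, P8, P9 → 7.

7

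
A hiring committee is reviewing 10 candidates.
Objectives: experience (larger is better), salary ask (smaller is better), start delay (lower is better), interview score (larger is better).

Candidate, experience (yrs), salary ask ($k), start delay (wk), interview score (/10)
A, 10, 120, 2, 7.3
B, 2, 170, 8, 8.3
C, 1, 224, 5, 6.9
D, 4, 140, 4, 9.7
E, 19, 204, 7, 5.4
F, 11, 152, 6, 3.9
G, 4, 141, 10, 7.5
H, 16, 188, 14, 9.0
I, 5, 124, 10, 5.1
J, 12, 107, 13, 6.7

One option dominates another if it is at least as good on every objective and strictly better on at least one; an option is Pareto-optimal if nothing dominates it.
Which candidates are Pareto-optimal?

A, D, E, F, H, J

A: not dominated (best start delay).
B: dominated by D (experience 4≥2, salary ask 140≤170, start delay 4≤8, interview score 9.7≥8.3).
C: dominated by A (experience 10≥1, salary ask 120≤224, start delay 2≤5, interview score 7.3≥6.9).
D: not dominated (best interview score).
E: not dominated (best experience).
F: not dominated.
G: dominated by D (experience 4≥4, salary ask 140≤141, start delay 4≤10, interview score 9.7≥7.5).
H: not dominated.
I: dominated by A (experience 10≥5, salary ask 120≤124, start delay 2≤10, interview score 7.3≥5.1).
J: not dominated (best salary ask).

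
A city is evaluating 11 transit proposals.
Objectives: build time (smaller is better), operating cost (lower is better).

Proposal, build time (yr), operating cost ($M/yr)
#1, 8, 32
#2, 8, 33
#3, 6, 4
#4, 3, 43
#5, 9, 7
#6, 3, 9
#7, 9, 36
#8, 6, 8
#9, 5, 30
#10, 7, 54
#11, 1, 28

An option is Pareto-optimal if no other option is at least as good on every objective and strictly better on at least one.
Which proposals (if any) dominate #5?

#3

#3: build time 6≤9, operating cost 4≤7 — dominates #5.
Others (#1, #2, #4, #6, #7, #8, #9, #10, #11) are each worse than #5 on at least one objective.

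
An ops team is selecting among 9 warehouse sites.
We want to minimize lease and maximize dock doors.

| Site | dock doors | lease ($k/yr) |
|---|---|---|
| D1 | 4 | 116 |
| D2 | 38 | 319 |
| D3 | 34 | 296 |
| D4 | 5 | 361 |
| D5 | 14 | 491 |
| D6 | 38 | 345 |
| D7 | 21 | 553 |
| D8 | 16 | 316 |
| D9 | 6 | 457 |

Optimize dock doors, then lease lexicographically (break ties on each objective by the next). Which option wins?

D2

First maximize dock doors: best is 38, kept {D2, D6}.
Then minimize lease: best is 319, kept {D2}.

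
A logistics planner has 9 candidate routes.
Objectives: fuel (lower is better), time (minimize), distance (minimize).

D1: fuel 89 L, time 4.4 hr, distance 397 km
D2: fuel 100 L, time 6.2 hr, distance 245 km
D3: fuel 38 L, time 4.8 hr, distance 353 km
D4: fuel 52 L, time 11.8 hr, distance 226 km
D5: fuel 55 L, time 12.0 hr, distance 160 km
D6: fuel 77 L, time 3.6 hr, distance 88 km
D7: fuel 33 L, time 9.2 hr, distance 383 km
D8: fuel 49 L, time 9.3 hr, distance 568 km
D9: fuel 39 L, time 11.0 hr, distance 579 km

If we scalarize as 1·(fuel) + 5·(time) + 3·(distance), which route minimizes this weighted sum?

D1: 1·89 + 5·4.4 + 3·397 = 1302.0
D2: 1·100 + 5·6.2 + 3·245 = 866.0
D3: 1·38 + 5·4.8 + 3·353 = 1121.0
D4: 1·52 + 5·11.8 + 3·226 = 789.0
D5: 1·55 + 5·12.0 + 3·160 = 595.0
D6: 1·77 + 5·3.6 + 3·88 = 359.0
D7: 1·33 + 5·9.2 + 3·383 = 1228.0
D8: 1·49 + 5·9.3 + 3·568 = 1799.5
D9: 1·39 + 5·11.0 + 3·579 = 1831.0
Lowest: D6 at 359.0.

D6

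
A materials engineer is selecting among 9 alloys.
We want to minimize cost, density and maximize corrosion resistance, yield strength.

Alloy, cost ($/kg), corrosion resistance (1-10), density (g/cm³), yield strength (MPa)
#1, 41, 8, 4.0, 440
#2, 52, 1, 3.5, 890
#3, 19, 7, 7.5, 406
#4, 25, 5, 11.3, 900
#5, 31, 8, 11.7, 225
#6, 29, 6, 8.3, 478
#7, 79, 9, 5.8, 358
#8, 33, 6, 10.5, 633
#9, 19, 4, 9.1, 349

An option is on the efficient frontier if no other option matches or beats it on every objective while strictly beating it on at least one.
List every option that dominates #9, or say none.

#3: cost 19≤19, corrosion resistance 7≥4, density 7.5≤9.1, yield strength 406≥349 — dominates #9.
Others (#1, #2, #4, #5, #6, #7, #8) are each worse than #9 on at least one objective.

#3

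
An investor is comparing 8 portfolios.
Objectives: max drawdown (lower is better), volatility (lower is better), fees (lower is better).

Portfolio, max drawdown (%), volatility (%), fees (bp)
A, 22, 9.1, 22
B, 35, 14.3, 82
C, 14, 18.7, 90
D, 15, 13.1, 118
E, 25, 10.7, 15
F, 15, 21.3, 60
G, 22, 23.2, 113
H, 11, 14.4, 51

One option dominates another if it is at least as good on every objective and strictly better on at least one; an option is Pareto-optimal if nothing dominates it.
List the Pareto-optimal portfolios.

A: not dominated (best volatility).
B: dominated by A (max drawdown 22≤35, volatility 9.1≤14.3, fees 22≤82).
C: dominated by H (max drawdown 11≤14, volatility 14.4≤18.7, fees 51≤90).
D: not dominated.
E: not dominated (best fees).
F: dominated by H (max drawdown 11≤15, volatility 14.4≤21.3, fees 51≤60).
G: dominated by A (max drawdown 22≤22, volatility 9.1≤23.2, fees 22≤113).
H: not dominated (best max drawdown).

A, D, E, H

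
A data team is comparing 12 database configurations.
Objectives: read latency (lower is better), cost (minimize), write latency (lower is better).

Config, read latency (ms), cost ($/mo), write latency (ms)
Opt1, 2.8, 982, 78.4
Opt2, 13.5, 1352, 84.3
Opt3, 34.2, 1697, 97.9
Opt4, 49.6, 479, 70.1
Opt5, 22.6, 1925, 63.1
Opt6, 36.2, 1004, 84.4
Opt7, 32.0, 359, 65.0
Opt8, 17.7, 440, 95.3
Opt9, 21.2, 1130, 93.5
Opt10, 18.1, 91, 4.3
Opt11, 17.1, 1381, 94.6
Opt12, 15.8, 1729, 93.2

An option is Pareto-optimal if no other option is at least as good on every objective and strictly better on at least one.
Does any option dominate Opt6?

Opt1 vs Opt6: read latency 2.8≤36.2, cost 982≤1004, write latency 78.4≤84.4 — Opt1 is at least as good on every objective and strictly better on at least one, so Opt1 dominates Opt6.

Yes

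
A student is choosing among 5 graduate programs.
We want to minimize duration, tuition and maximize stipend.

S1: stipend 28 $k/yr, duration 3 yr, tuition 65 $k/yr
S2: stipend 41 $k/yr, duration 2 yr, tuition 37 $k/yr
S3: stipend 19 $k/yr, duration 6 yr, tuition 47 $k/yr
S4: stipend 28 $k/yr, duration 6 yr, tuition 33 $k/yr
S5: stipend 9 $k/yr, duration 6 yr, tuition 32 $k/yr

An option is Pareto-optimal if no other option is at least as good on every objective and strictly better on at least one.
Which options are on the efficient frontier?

S2, S4, S5

S1: dominated by S2 (stipend 41≥28, duration 2≤3, tuition 37≤65).
S2: not dominated (best stipend).
S3: dominated by S2 (stipend 41≥19, duration 2≤6, tuition 37≤47).
S4: not dominated.
S5: not dominated (best tuition).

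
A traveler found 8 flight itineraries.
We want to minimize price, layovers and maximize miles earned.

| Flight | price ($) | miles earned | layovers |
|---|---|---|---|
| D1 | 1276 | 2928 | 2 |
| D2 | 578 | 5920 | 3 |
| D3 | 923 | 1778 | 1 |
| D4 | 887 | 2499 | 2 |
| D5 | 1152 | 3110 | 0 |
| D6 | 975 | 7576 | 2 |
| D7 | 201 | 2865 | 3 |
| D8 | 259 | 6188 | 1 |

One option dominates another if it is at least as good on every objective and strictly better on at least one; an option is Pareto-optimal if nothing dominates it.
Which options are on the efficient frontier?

D5, D6, D7, D8

D1: dominated by D5 (price 1152≤1276, miles earned 3110≥2928, layovers 0≤2).
D2: dominated by D8 (price 259≤578, miles earned 6188≥5920, layovers 1≤3).
D3: dominated by D8 (price 259≤923, miles earned 6188≥1778, layovers 1≤1).
D4: dominated by D8 (price 259≤887, miles earned 6188≥2499, layovers 1≤2).
D5: not dominated (best layovers).
D6: not dominated (best miles earned).
D7: not dominated (best price).
D8: not dominated.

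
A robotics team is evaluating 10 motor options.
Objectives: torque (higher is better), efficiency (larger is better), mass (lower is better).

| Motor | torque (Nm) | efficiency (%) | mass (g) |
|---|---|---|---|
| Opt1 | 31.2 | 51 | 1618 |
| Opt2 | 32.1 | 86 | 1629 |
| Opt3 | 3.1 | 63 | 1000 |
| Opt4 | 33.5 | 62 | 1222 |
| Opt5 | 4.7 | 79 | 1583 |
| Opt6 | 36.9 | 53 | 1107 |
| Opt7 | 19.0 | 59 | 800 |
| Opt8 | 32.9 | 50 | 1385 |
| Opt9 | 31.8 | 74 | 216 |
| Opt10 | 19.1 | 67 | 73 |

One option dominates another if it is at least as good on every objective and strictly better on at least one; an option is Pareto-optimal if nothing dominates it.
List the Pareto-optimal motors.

Opt2, Opt4, Opt5, Opt6, Opt9, Opt10

Opt1: dominated by Opt4 (torque 33.5≥31.2, efficiency 62≥51, mass 1222≤1618).
Opt2: not dominated (best efficiency).
Opt3: dominated by Opt9 (torque 31.8≥3.1, efficiency 74≥63, mass 216≤1000).
Opt4: not dominated.
Opt5: not dominated.
Opt6: not dominated (best torque).
Opt7: dominated by Opt9 (torque 31.8≥19.0, efficiency 74≥59, mass 216≤800).
Opt8: dominated by Opt4 (torque 33.5≥32.9, efficiency 62≥50, mass 1222≤1385).
Opt9: not dominated.
Opt10: not dominated (best mass).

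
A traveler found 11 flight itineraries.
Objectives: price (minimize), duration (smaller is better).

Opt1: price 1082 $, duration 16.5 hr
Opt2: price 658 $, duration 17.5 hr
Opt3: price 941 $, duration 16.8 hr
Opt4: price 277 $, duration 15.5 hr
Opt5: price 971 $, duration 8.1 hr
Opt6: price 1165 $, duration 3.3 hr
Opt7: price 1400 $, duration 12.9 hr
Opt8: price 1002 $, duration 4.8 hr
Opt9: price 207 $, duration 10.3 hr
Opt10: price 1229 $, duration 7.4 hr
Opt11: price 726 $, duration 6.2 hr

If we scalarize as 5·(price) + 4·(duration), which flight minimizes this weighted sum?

Opt1: 5·1082 + 4·16.5 = 5476.0
Opt2: 5·658 + 4·17.5 = 3360.0
Opt3: 5·941 + 4·16.8 = 4772.2
Opt4: 5·277 + 4·15.5 = 1447.0
Opt5: 5·971 + 4·8.1 = 4887.4
Opt6: 5·1165 + 4·3.3 = 5838.2
Opt7: 5·1400 + 4·12.9 = 7051.6
Opt8: 5·1002 + 4·4.8 = 5029.2
Opt9: 5·207 + 4·10.3 = 1076.2
Opt10: 5·1229 + 4·7.4 = 6174.6
Opt11: 5·726 + 4·6.2 = 3654.8
Lowest: Opt9 at 1076.2.

Opt9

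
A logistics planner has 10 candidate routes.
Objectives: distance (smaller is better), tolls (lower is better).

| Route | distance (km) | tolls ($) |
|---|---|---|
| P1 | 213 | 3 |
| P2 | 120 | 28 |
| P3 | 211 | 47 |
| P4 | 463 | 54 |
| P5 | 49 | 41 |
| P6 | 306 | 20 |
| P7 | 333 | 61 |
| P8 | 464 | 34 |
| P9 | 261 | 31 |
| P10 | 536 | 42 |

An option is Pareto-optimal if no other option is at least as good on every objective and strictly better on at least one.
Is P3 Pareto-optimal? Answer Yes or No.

P2 vs P3: distance 120≤211, tolls 28≤47 — P2 is at least as good on every objective and strictly better on at least one, so P2 dominates P3.

No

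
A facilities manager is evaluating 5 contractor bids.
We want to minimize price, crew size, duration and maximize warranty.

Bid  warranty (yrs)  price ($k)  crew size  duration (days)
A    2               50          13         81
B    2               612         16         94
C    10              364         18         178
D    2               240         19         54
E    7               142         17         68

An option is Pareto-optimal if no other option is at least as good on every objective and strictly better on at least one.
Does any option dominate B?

Yes

A vs B: warranty 2≥2, price 50≤612, crew size 13≤16, duration 81≤94 — A is at least as good on every objective and strictly better on at least one, so A dominates B.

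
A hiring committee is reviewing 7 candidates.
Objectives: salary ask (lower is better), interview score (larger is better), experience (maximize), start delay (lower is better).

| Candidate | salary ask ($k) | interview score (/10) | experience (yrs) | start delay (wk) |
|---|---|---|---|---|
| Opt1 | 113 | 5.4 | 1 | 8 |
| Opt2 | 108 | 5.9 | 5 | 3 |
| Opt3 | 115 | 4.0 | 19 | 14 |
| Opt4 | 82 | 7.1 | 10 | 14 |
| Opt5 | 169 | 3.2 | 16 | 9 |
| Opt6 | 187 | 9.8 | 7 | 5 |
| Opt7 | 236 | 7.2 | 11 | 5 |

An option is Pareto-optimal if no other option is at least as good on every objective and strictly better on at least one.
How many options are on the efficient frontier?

6

Opt1: dominated by Opt2 (salary ask 108≤113, interview score 5.9≥5.4, experience 5≥1, start delay 3≤8).
Opt2: not dominated (best start delay).
Opt3: not dominated (best experience).
Opt4: not dominated (best salary ask).
Opt5: not dominated.
Opt6: not dominated (best interview score).
Opt7: not dominated.
Pareto-optimal: Opt2, Opt3, Opt4, Opt5, Opt6, Opt7 → 6.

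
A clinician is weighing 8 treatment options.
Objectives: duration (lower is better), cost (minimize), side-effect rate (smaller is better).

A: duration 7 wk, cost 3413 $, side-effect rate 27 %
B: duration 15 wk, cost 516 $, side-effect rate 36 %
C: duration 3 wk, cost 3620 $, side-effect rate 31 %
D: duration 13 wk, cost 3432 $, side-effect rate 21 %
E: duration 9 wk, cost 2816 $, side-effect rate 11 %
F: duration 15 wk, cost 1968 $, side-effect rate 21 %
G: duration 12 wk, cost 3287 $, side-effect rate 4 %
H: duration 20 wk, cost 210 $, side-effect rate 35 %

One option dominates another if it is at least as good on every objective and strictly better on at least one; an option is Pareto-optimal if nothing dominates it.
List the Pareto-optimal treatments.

A, B, C, E, F, G, H

A: not dominated.
B: not dominated.
C: not dominated (best duration).
D: dominated by E (duration 9≤13, cost 2816≤3432, side-effect rate 11≤21).
E: not dominated.
F: not dominated.
G: not dominated (best side-effect rate).
H: not dominated (best cost).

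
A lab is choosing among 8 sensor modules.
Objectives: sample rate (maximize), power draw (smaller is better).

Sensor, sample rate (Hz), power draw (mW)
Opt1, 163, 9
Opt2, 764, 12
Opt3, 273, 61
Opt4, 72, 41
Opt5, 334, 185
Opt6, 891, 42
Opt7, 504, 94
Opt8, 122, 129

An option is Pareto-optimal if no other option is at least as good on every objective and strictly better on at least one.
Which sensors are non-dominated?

Opt1: not dominated (best power draw).
Opt2: not dominated.
Opt3: dominated by Opt2 (sample rate 764≥273, power draw 12≤61).
Opt4: dominated by Opt1 (sample rate 163≥72, power draw 9≤41).
Opt5: dominated by Opt2 (sample rate 764≥334, power draw 12≤185).
Opt6: not dominated (best sample rate).
Opt7: dominated by Opt2 (sample rate 764≥504, power draw 12≤94).
Opt8: dominated by Opt1 (sample rate 163≥122, power draw 9≤129).

Opt1, Opt2, Opt6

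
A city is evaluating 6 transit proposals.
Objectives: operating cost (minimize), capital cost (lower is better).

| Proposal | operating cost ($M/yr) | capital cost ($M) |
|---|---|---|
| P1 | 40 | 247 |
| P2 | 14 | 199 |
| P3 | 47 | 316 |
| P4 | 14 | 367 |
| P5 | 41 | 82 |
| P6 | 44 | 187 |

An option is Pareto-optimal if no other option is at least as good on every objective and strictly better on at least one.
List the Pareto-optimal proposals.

P2, P5

P1: dominated by P2 (operating cost 14≤40, capital cost 199≤247).
P2: not dominated.
P3: dominated by P1 (operating cost 40≤47, capital cost 247≤316).
P4: dominated by P2 (operating cost 14≤14, capital cost 199≤367).
P5: not dominated (best capital cost).
P6: dominated by P5 (operating cost 41≤44, capital cost 82≤187).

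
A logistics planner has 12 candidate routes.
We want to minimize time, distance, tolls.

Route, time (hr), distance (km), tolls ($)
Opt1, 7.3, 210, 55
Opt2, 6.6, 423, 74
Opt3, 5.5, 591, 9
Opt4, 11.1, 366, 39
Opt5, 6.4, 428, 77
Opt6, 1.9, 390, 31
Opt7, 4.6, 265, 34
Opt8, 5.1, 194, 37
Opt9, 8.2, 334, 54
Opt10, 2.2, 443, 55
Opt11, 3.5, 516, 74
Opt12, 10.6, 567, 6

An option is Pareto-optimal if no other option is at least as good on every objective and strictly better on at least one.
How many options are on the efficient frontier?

Opt1: dominated by Opt8 (time 5.1≤7.3, distance 194≤210, tolls 37≤55).
Opt2: dominated by Opt6 (time 1.9≤6.6, distance 390≤423, tolls 31≤74).
Opt3: not dominated.
Opt4: dominated by Opt7 (time 4.6≤11.1, distance 265≤366, tolls 34≤39).
Opt5: dominated by Opt6 (time 1.9≤6.4, distance 390≤428, tolls 31≤77).
Opt6: not dominated (best time).
Opt7: not dominated.
Opt8: not dominated (best distance).
Opt9: dominated by Opt7 (time 4.6≤8.2, distance 265≤334, tolls 34≤54).
Opt10: dominated by Opt6 (time 1.9≤2.2, distance 390≤443, tolls 31≤55).
Opt11: dominated by Opt6 (time 1.9≤3.5, distance 390≤516, tolls 31≤74).
Opt12: not dominated (best tolls).
Pareto-optimal: Opt3, Opt6, Opt7, Opt8, Opt12 → 5.

5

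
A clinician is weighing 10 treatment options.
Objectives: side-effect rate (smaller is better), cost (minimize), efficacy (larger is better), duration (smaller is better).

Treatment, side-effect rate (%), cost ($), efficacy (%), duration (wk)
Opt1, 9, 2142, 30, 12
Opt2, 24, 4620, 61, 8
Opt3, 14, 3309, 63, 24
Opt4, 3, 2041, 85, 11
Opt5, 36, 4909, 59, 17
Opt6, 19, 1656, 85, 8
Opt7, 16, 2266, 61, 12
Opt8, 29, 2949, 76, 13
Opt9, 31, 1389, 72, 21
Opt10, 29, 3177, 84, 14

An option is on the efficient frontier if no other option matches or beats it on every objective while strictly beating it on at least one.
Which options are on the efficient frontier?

Opt4, Opt6, Opt9

Opt1: dominated by Opt4 (side-effect rate 3≤9, cost 2041≤2142, efficacy 85≥30, duration 11≤12).
Opt2: dominated by Opt6 (side-effect rate 19≤24, cost 1656≤4620, efficacy 85≥61, duration 8≤8).
Opt3: dominated by Opt4 (side-effect rate 3≤14, cost 2041≤3309, efficacy 85≥63, duration 11≤24).
Opt4: not dominated (best side-effect rate).
Opt5: dominated by Opt2 (side-effect rate 24≤36, cost 4620≤4909, efficacy 61≥59, duration 8≤17).
Opt6: not dominated.
Opt7: dominated by Opt4 (side-effect rate 3≤16, cost 2041≤2266, efficacy 85≥61, duration 11≤12).
Opt8: dominated by Opt4 (side-effect rate 3≤29, cost 2041≤2949, efficacy 85≥76, duration 11≤13).
Opt9: not dominated (best cost).
Opt10: dominated by Opt4 (side-effect rate 3≤29, cost 2041≤3177, efficacy 85≥84, duration 11≤14).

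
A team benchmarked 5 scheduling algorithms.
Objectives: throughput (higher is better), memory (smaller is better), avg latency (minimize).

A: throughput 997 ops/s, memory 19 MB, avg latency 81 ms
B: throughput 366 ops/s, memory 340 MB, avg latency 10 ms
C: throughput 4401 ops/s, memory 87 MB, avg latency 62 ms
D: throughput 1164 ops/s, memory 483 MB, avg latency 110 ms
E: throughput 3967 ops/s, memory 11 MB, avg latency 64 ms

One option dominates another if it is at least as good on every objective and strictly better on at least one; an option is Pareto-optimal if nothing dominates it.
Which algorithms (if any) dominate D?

C: throughput 4401≥1164, memory 87≤483, avg latency 62≤110 — dominates D.
E: throughput 3967≥1164, memory 11≤483, avg latency 64≤110 — dominates D.
Others (A, B) are each worse than D on at least one objective.

C, E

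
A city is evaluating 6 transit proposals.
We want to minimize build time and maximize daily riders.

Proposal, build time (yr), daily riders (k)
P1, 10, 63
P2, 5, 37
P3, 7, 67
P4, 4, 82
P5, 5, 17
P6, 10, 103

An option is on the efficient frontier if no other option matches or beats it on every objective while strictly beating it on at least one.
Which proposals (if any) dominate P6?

P1: worse on daily riders (63 vs 103).
P2: worse on daily riders (37 vs 103).
P3: worse on daily riders (67 vs 103).
P4: worse on daily riders (82 vs 103).
P5: worse on daily riders (17 vs 103).
No option dominates P6.

none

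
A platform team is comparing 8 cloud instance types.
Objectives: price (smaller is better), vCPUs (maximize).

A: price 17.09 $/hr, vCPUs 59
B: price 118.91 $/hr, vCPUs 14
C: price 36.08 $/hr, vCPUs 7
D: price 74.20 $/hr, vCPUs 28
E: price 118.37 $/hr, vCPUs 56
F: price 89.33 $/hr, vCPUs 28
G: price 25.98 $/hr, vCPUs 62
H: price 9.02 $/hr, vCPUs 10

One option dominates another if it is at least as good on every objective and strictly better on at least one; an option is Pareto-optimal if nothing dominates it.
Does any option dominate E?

A vs E: price 17.09≤118.37, vCPUs 59≥56 — A is at least as good on every objective and strictly better on at least one, so A dominates E.

Yes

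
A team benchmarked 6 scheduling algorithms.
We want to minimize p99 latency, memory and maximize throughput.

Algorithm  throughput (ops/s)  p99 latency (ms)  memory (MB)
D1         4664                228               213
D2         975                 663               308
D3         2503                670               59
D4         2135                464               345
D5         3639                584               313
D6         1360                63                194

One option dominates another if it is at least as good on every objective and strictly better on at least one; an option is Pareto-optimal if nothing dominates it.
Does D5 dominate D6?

No

D5 vs D6: D5 is worse on p99 latency (584 vs 63), so it does not dominate D6.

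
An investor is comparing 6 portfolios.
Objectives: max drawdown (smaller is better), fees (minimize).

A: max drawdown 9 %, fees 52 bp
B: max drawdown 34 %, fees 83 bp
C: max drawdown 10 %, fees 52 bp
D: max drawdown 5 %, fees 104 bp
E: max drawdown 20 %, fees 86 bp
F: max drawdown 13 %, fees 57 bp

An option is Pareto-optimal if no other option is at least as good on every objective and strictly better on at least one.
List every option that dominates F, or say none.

A: max drawdown 9≤13, fees 52≤57 — dominates F.
C: max drawdown 10≤13, fees 52≤57 — dominates F.
Others (B, D, E) are each worse than F on at least one objective.

A, C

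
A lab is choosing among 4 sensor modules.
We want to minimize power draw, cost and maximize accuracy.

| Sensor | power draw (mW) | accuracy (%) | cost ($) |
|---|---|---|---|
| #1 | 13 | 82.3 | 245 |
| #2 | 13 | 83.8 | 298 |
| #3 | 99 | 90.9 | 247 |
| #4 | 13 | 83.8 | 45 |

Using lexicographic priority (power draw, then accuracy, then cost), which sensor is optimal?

First minimize power draw: best is 13, kept {#1, #2, #4}.
Then maximize accuracy: best is 83.8, kept {#2, #4}.
Then minimize cost: best is 45, kept {#4}.

#4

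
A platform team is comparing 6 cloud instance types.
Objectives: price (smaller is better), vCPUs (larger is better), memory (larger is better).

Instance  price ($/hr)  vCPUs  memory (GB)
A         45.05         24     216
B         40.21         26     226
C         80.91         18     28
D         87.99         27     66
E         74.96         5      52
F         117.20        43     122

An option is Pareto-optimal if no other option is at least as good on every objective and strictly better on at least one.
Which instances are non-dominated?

B, D, F

A: dominated by B (price 40.21≤45.05, vCPUs 26≥24, memory 226≥216).
B: not dominated (best price).
C: dominated by A (price 45.05≤80.91, vCPUs 24≥18, memory 216≥28).
D: not dominated.
E: dominated by A (price 45.05≤74.96, vCPUs 24≥5, memory 216≥52).
F: not dominated (best vCPUs).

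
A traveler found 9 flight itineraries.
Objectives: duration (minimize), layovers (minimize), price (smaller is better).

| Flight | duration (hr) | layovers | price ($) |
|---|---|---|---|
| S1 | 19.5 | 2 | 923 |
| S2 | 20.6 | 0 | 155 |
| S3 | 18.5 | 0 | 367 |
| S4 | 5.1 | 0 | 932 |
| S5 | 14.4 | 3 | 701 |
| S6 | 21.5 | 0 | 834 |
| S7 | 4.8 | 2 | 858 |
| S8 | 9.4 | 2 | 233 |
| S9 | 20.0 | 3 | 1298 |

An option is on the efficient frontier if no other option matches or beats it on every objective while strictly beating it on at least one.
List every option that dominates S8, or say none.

none

S1: worse on duration (19.5 vs 9.4).
S2: worse on duration (20.6 vs 9.4).
S3: worse on duration (18.5 vs 9.4).
S4: worse on price (932 vs 233).
S5: worse on duration (14.4 vs 9.4).
S6: worse on duration (21.5 vs 9.4).
S7: worse on price (858 vs 233).
S9: worse on duration (20.0 vs 9.4).
No option dominates S8.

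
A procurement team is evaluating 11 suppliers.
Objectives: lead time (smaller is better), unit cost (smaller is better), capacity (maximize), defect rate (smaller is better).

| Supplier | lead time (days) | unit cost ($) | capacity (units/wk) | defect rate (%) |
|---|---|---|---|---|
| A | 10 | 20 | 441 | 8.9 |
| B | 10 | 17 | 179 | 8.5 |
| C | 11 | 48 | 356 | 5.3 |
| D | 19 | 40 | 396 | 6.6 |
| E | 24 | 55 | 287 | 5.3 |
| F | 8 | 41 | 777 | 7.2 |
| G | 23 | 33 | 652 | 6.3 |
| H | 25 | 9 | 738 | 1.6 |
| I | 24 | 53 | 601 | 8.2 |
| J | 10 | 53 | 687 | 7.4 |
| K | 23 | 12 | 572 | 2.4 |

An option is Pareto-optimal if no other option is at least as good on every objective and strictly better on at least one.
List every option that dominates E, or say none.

C: lead time 11≤24, unit cost 48≤55, capacity 356≥287, defect rate 5.3≤5.3 — dominates E.
K: lead time 23≤24, unit cost 12≤55, capacity 572≥287, defect rate 2.4≤5.3 — dominates E.
Others (A, B, D, F, G, H, I, J) are each worse than E on at least one objective.

C, K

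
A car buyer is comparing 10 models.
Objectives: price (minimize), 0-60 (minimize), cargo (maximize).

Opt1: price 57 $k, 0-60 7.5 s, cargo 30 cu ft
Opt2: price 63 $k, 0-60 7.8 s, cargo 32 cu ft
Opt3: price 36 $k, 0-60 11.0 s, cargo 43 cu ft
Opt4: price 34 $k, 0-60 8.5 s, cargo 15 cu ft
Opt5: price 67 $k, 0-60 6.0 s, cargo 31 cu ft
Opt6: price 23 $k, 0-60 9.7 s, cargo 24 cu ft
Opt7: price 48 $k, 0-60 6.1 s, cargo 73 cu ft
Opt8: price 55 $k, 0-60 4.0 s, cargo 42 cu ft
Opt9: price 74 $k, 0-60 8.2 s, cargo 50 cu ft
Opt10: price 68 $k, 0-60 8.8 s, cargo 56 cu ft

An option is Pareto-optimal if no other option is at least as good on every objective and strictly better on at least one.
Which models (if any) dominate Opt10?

Opt7: price 48≤68, 0-60 6.1≤8.8, cargo 73≥56 — dominates Opt10.
Others (Opt1, Opt2, Opt3, Opt4, Opt5, Opt6, Opt8, Opt9) are each worse than Opt10 on at least one objective.

Opt7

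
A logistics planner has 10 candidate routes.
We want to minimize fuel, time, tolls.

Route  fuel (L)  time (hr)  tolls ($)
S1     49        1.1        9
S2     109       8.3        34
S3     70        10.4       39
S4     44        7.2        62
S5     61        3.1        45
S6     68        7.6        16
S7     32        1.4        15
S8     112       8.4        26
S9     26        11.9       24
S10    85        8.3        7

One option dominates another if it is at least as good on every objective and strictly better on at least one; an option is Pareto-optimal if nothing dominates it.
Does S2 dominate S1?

S2 vs S1: S2 is worse on fuel (109 vs 49), so it does not dominate S1.

No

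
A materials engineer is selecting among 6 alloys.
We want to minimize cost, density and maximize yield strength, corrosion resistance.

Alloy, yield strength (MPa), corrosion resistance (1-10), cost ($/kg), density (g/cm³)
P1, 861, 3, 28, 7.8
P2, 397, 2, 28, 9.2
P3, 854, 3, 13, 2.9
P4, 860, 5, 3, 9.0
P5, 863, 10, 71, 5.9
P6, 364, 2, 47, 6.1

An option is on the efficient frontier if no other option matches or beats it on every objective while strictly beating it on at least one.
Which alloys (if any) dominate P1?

P2: worse on yield strength (397 vs 861).
P3: worse on yield strength (854 vs 861).
P4: worse on yield strength (860 vs 861).
P5: worse on cost (71 vs 28).
P6: worse on yield strength (364 vs 861).
No option dominates P1.

none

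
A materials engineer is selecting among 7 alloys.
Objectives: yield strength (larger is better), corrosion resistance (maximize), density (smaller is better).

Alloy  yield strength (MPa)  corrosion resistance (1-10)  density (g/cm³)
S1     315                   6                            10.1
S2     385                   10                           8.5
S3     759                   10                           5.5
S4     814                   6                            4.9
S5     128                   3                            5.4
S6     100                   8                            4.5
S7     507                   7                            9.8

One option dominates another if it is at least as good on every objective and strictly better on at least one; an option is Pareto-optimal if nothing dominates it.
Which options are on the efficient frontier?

S1: dominated by S2 (yield strength 385≥315, corrosion resistance 10≥6, density 8.5≤10.1).
S2: dominated by S3 (yield strength 759≥385, corrosion resistance 10≥10, density 5.5≤8.5).
S3: not dominated.
S4: not dominated (best yield strength).
S5: dominated by S4 (yield strength 814≥128, corrosion resistance 6≥3, density 4.9≤5.4).
S6: not dominated (best density).
S7: dominated by S3 (yield strength 759≥507, corrosion resistance 10≥7, density 5.5≤9.8).

S3, S4, S6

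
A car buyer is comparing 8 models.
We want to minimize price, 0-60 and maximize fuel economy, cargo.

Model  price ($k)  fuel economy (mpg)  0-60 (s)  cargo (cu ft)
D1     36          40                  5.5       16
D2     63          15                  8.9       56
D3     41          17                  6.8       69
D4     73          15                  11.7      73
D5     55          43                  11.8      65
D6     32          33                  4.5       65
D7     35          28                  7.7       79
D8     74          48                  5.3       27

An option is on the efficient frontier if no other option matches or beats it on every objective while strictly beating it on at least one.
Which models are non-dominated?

D1, D3, D5, D6, D7, D8

D1: not dominated.
D2: dominated by D3 (price 41≤63, fuel economy 17≥15, 0-60 6.8≤8.9, cargo 69≥56).
D3: not dominated.
D4: dominated by D7 (price 35≤73, fuel economy 28≥15, 0-60 7.7≤11.7, cargo 79≥73).
D5: not dominated.
D6: not dominated (best price).
D7: not dominated (best cargo).
D8: not dominated (best fuel economy).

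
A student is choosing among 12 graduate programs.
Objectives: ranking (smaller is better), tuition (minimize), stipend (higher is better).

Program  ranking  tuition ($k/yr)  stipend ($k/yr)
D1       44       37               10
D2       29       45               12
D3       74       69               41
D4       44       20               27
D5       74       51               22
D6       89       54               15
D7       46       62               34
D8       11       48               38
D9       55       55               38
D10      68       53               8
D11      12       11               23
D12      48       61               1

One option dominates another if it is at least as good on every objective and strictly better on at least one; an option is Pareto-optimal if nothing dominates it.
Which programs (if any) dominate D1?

D4, D11

D4: ranking 44≤44, tuition 20≤37, stipend 27≥10 — dominates D1.
D11: ranking 12≤44, tuition 11≤37, stipend 23≥10 — dominates D1.
Others (D2, D3, D5, D6, D7, D8, D9, D10, D12) are each worse than D1 on at least one objective.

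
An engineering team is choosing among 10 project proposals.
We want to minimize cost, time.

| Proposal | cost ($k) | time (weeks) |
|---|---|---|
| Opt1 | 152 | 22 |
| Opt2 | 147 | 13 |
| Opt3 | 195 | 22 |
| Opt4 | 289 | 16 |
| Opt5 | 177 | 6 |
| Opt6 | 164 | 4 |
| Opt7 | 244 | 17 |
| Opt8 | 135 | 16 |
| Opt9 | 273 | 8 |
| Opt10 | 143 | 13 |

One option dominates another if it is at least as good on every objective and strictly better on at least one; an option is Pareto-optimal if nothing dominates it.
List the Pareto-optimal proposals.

Opt1: dominated by Opt2 (cost 147≤152, time 13≤22).
Opt2: dominated by Opt10 (cost 143≤147, time 13≤13).
Opt3: dominated by Opt1 (cost 152≤195, time 22≤22).
Opt4: dominated by Opt2 (cost 147≤289, time 13≤16).
Opt5: dominated by Opt6 (cost 164≤177, time 4≤6).
Opt6: not dominated (best time).
Opt7: dominated by Opt2 (cost 147≤244, time 13≤17).
Opt8: not dominated (best cost).
Opt9: dominated by Opt5 (cost 177≤273, time 6≤8).
Opt10: not dominated.

Opt6, Opt8, Opt10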